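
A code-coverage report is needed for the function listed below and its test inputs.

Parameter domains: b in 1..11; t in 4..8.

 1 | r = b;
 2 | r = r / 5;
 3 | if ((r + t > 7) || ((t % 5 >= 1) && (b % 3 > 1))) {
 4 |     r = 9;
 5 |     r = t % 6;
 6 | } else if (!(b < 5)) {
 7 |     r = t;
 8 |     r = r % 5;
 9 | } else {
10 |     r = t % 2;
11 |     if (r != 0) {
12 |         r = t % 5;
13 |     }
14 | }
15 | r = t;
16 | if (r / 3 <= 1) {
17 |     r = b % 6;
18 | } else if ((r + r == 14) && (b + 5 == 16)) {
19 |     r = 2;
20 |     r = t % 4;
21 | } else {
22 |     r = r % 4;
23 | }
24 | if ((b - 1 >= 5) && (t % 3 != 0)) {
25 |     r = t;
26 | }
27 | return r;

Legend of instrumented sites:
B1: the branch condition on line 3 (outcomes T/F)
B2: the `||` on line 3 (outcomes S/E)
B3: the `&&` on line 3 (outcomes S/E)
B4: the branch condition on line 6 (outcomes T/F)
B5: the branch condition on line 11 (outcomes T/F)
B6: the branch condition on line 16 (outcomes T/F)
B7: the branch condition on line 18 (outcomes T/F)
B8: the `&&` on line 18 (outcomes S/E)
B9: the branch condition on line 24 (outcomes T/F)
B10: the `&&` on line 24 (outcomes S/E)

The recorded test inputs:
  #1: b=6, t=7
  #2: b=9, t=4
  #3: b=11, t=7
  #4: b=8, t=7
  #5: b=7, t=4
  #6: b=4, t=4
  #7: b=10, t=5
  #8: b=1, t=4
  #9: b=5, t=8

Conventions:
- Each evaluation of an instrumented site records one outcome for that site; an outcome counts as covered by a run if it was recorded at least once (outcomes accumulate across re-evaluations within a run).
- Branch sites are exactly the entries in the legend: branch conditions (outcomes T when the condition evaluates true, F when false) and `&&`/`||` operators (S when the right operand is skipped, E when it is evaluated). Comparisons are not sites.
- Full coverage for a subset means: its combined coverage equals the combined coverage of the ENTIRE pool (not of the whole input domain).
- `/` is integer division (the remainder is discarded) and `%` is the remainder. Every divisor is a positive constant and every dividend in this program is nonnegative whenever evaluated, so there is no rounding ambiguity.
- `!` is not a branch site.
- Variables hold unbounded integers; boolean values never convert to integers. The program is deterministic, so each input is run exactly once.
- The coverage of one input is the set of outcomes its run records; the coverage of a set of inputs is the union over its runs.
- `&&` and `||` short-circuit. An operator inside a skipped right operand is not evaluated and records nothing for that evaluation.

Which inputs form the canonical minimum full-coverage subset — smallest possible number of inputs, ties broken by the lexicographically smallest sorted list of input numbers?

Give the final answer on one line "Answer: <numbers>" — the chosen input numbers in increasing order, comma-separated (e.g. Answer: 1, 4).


run #1 (b=6, t=7) runs B2->S, B1->T, B6->F, B8->E, B7->F, B10->E, B9->T; records B1=T, B2=S, B6=F, B7=F, B8=E, B9=T, B10=E
run #2 (b=9, t=4) runs B2->E, B3->E, B1->F, B4->T, B6->T, B10->E, B9->T; records B1=F, B2=E, B3=E, B4=T, B6=T, B9=T, B10=E
run #3 (b=11, t=7) runs B2->S, B1->T, B6->F, B8->E, B7->T, B10->E, B9->T; records B1=T, B2=S, B6=F, B7=T, B8=E, B9=T, B10=E
run #4 (b=8, t=7) runs B2->S, B1->T, B6->F, B8->E, B7->F, B10->E, B9->T; records B1=T, B2=S, B6=F, B7=F, B8=E, B9=T, B10=E
run #5 (b=7, t=4) runs B2->E, B3->E, B1->F, B4->T, B6->T, B10->E, B9->T; records B1=F, B2=E, B3=E, B4=T, B6=T, B9=T, B10=E
run #6 (b=4, t=4) runs B2->E, B3->E, B1->F, B4->F, B5->F, B6->T, B10->S, B9->F; records B1=F, B2=E, B3=E, B4=F, B5=F, B6=T, B9=F, B10=S
run #7 (b=10, t=5) runs B2->E, B3->S, B1->F, B4->T, B6->T, B10->E, B9->T; records B1=F, B2=E, B3=S, B4=T, B6=T, B9=T, B10=E
run #8 (b=1, t=4) runs B2->E, B3->E, B1->F, B4->F, B5->F, B6->T, B10->S, B9->F; records B1=F, B2=E, B3=E, B4=F, B5=F, B6=T, B9=F, B10=S
run #9 (b=5, t=8) runs B2->S, B1->T, B6->F, B8->S, B7->F, B10->S, B9->F; records B1=T, B2=S, B6=F, B7=F, B8=S, B9=F, B10=S
pool-wide coverage (19 outcomes): B1=T, B1=F, B2=S, B2=E, B3=S, B3=E, B4=T, B4=F, B5=F, B6=T, B6=F, B7=T, B7=F, B8=S, B8=E, B9=T, B9=F, B10=S, B10=E
size 1 is not enough: best union over all size-1 subsets is 8/19
size 2 is not enough: best union over all size-2 subsets is 15/19
size 3 is not enough: best union over all size-3 subsets is 17/19
inputs {3, 6, 7, 9} (size 4) cover everything; no size-4 subset with a lexicographically smaller index list covers all 19
Answer: 3, 6, 7, 9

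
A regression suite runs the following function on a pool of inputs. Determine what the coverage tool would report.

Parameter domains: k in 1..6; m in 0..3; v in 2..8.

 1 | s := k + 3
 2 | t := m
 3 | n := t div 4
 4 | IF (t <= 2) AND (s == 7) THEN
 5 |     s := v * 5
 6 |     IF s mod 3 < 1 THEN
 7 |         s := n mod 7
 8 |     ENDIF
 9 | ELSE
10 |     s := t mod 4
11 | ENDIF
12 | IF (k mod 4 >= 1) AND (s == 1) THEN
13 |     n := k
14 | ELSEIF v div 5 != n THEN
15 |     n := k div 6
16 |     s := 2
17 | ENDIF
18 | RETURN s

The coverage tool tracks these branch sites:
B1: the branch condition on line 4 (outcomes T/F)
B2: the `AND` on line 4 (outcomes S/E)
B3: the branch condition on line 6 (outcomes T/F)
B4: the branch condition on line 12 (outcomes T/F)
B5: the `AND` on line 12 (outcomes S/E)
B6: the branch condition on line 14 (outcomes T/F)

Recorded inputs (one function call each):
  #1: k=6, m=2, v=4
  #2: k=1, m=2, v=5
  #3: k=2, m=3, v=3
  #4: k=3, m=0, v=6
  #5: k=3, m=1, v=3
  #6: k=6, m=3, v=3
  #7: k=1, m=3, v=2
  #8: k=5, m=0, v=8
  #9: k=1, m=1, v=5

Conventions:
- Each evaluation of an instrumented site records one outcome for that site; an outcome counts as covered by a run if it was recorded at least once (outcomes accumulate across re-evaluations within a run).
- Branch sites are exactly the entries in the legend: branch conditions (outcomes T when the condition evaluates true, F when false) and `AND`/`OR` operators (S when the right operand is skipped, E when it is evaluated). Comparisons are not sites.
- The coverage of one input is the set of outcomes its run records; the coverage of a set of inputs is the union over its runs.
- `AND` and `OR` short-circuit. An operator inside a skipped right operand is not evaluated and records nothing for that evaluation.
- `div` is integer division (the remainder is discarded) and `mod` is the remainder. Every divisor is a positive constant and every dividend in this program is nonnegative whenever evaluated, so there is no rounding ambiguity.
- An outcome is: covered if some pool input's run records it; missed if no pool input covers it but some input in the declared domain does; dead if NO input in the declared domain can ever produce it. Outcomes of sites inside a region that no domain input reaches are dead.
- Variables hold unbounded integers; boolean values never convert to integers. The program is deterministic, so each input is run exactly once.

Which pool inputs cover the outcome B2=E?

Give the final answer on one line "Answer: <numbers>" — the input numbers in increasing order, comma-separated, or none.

input #1 (k=6, m=2, v=4): hits B2=E
input #2 (k=1, m=2, v=5): hits B2=E
input #3 (k=2, m=3, v=3): never hits B2=E
input #4 (k=3, m=0, v=6): hits B2=E
input #5 (k=3, m=1, v=3): hits B2=E
input #6 (k=6, m=3, v=3): never hits B2=E
input #7 (k=1, m=3, v=2): never hits B2=E
input #8 (k=5, m=0, v=8): hits B2=E
input #9 (k=1, m=1, v=5): hits B2=E

Answer: 1, 2, 4, 5, 8, 9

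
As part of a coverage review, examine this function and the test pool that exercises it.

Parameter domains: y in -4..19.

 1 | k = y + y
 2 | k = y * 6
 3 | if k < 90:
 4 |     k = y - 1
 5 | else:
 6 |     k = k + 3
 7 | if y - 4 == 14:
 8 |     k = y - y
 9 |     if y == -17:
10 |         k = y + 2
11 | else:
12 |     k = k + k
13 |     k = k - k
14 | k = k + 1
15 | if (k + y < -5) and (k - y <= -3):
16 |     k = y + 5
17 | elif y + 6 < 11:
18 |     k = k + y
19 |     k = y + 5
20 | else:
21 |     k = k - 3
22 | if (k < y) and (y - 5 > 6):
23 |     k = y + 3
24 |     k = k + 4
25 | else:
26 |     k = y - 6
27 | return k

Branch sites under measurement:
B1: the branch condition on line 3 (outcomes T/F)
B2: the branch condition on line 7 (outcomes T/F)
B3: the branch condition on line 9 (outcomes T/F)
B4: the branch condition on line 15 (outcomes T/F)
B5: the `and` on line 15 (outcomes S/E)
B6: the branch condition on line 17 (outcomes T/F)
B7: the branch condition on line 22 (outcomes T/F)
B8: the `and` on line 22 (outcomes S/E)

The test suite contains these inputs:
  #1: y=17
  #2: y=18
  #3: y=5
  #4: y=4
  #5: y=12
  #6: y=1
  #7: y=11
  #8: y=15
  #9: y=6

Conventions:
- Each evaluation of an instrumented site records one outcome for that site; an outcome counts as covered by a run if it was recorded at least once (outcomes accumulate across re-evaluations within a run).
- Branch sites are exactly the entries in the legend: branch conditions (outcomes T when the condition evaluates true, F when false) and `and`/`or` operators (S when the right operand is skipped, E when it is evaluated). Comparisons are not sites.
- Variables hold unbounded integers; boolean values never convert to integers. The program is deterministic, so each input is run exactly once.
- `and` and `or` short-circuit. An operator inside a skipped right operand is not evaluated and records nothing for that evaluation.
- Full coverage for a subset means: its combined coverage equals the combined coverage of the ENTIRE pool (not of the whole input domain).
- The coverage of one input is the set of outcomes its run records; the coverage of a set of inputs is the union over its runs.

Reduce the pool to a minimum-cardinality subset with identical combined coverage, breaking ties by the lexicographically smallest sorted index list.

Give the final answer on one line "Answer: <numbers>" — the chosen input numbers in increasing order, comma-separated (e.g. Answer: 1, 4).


run #1 (y=17) records B1=F, B2=F, B4=F, B5=S, B6=F, B7=T, B8=E
run #2 (y=18) records B1=F, B2=T, B3=F, B4=F, B5=S, B6=F, B7=T, B8=E
run #3 (y=5) records B1=T, B2=F, B4=F, B5=S, B6=F, B7=F, B8=E
run #4 (y=4) records B1=T, B2=F, B4=F, B5=S, B6=T, B7=F, B8=S
run #5 (y=12) records B1=T, B2=F, B4=F, B5=S, B6=F, B7=T, B8=E
run #6 (y=1) records B1=T, B2=F, B4=F, B5=S, B6=T, B7=F, B8=S
run #7 (y=11) records B1=T, B2=F, B4=F, B5=S, B6=F, B7=F, B8=E
run #8 (y=15) records B1=F, B2=F, B4=F, B5=S, B6=F, B7=T, B8=E
run #9 (y=6) records B1=T, B2=F, B4=F, B5=S, B6=F, B7=F, B8=E
the full pool covers 13 outcomes: B1=T, B1=F, B2=T, B2=F, B3=F, B4=F, B5=S, B6=T, B6=F, B7=T, B7=F, B8=S, B8=E
size 1 is not enough: best union over all size-1 subsets is 8/13
at size 2, {2, 4} reaches all 13 outcomes; every lexicographically earlier size-2 subset fails
Answer: 2, 4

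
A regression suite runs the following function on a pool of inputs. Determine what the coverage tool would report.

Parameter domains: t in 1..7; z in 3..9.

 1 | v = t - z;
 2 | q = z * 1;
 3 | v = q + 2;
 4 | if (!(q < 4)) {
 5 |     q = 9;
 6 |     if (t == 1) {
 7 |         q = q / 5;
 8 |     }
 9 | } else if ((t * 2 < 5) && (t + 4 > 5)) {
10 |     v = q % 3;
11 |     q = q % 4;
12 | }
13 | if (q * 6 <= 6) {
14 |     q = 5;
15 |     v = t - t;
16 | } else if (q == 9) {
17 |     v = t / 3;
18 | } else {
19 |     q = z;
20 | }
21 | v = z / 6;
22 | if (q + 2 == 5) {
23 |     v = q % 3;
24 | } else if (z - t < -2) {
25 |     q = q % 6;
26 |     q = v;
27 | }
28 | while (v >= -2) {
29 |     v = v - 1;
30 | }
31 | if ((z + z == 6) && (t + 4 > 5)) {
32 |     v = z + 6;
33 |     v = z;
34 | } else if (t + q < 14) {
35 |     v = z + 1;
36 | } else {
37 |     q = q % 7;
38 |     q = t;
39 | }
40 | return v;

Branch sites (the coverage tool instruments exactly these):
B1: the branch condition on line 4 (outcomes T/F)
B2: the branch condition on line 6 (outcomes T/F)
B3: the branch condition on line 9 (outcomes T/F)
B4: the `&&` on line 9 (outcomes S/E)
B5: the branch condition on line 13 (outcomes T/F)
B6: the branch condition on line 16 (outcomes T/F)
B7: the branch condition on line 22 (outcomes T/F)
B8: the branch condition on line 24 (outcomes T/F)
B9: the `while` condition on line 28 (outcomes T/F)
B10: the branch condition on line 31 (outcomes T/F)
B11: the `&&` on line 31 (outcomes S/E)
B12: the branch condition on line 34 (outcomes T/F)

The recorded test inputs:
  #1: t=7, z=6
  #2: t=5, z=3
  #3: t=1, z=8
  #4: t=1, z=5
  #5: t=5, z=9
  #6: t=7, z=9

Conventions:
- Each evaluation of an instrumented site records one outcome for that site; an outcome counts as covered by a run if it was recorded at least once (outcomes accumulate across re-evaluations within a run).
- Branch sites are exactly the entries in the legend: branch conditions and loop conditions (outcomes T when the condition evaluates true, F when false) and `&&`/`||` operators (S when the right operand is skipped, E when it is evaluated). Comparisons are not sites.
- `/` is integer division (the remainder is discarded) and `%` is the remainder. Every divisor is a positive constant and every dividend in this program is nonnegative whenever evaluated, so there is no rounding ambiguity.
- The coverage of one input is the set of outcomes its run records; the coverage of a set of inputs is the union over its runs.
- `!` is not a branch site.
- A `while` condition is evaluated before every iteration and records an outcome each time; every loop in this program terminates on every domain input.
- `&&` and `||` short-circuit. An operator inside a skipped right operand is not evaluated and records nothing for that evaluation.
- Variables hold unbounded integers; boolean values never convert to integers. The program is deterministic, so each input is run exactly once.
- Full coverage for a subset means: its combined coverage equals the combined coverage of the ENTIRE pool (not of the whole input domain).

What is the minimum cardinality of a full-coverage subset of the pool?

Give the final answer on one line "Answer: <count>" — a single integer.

input #1, t=7, z=6: outcomes B1=T, B2=F, B5=F, B6=T, B7=F, B8=F, B9=T, B9=F, B10=F, B11=S, B12=F
input #2, t=5, z=3: outcomes B1=F, B3=F, B4=S, B5=F, B6=F, B7=T, B9=T, B9=F, B10=T, B11=E
input #3, t=1, z=8: outcomes B1=T, B2=T, B5=T, B7=F, B8=F, B9=T, B9=F, B10=F, B11=S, B12=T
input #4, t=1, z=5: outcomes B1=T, B2=T, B5=T, B7=F, B8=F, B9=T, B9=F, B10=F, B11=S, B12=T
input #5, t=5, z=9: outcomes B1=T, B2=F, B5=F, B6=T, B7=F, B8=F, B9=T, B9=F, B10=F, B11=S, B12=F
input #6, t=7, z=9: outcomes B1=T, B2=F, B5=F, B6=T, B7=F, B8=F, B9=T, B9=F, B10=F, B11=S, B12=F
together the pool reaches 21 outcomes: B1=T, B1=F, B2=T, B2=F, B3=F, B4=S, B5=T, B5=F, B6=T, B6=F, B7=T, B7=F, B8=F, B9=T, B9=F, B10=T, B10=F, B11=S, B11=E, B12=T, B12=F
size 1 is not enough: best union over all size-1 subsets is 11/21
size 2 is not enough: best union over all size-2 subsets is 18/21
size 3: inputs {1, 2, 3} cover all 21 outcomes, and no lexicographically smaller subset of this size does

Answer: 3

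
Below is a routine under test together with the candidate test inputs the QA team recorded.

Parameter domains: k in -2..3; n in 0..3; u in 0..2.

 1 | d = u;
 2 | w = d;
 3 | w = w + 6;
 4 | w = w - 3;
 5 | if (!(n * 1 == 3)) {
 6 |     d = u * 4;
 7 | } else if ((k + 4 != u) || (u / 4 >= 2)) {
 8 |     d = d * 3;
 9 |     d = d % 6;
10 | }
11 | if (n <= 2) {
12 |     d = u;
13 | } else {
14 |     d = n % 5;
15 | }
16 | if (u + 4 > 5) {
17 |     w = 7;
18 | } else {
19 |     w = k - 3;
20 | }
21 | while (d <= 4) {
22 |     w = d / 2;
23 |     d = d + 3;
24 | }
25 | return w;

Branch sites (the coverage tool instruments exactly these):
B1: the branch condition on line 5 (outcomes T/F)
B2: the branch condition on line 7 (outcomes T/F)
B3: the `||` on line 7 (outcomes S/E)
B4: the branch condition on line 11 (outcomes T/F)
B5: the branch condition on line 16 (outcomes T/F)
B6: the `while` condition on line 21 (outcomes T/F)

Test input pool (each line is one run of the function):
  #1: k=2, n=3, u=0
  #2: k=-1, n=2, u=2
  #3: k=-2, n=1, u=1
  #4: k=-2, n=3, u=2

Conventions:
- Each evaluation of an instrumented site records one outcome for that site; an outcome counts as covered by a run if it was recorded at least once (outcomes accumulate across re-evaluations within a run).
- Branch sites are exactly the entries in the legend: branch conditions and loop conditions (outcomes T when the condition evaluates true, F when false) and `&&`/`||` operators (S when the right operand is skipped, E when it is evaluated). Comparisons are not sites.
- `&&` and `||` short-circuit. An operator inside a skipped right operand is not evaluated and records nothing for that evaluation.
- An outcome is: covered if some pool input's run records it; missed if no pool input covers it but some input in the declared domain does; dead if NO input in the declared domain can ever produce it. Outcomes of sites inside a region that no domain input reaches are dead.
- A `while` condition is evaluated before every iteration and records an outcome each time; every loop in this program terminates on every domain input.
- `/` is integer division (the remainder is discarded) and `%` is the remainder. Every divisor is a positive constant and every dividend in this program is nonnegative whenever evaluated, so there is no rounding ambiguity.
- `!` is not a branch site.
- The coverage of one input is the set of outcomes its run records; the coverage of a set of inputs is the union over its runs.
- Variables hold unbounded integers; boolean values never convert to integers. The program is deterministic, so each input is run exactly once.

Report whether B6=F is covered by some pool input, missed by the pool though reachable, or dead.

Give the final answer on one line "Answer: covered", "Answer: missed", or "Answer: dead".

B6=F is recorded by pool input(s) 1, 2, 3, 4 -> covered

Answer: covered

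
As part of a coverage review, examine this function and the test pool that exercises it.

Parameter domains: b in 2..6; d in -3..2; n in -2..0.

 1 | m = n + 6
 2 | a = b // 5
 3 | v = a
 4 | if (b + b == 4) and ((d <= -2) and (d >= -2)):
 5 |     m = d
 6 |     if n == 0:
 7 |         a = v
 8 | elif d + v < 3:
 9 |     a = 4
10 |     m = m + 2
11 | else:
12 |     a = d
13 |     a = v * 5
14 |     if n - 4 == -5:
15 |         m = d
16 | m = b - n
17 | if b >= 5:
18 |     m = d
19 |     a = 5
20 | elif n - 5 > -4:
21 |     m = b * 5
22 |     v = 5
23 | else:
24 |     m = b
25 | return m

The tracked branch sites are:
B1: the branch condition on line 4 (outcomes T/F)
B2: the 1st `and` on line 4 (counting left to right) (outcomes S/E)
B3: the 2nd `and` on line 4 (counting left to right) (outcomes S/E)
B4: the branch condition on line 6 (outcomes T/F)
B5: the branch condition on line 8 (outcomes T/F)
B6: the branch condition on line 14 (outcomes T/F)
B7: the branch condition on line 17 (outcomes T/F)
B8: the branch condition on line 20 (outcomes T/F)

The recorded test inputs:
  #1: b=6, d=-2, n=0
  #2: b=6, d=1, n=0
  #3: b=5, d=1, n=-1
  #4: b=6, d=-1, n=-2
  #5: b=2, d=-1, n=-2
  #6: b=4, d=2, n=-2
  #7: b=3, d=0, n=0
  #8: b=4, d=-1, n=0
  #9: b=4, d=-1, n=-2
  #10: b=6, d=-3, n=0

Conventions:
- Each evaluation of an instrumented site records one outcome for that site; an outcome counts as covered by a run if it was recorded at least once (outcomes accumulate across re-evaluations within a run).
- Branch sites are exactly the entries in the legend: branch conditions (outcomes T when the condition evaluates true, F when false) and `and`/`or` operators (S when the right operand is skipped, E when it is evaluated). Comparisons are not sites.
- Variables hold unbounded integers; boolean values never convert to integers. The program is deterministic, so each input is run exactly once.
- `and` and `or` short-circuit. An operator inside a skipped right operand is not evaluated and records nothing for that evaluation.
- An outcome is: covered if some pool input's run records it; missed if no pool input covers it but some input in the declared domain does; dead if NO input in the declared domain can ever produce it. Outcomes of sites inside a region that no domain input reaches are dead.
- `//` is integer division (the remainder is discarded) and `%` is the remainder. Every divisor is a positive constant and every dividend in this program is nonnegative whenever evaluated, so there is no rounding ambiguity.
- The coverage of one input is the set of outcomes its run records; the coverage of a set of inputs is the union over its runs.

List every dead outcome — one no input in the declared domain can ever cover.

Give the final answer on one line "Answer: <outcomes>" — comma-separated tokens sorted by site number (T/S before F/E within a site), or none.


exhaustive pass over the 90-input domain:
  B8=T: unreachable across the whole domain -> dead
  reachable outcomes have witnesses, e.g. B1=T (e.g. b=2, d=-2, n=-2), B1=F (e.g. b=2, d=-3, n=-2), B2=S (e.g. b=3, d=-3, n=-2), B2=E (e.g. b=2, d=-3, n=-2)
Answer: B8=T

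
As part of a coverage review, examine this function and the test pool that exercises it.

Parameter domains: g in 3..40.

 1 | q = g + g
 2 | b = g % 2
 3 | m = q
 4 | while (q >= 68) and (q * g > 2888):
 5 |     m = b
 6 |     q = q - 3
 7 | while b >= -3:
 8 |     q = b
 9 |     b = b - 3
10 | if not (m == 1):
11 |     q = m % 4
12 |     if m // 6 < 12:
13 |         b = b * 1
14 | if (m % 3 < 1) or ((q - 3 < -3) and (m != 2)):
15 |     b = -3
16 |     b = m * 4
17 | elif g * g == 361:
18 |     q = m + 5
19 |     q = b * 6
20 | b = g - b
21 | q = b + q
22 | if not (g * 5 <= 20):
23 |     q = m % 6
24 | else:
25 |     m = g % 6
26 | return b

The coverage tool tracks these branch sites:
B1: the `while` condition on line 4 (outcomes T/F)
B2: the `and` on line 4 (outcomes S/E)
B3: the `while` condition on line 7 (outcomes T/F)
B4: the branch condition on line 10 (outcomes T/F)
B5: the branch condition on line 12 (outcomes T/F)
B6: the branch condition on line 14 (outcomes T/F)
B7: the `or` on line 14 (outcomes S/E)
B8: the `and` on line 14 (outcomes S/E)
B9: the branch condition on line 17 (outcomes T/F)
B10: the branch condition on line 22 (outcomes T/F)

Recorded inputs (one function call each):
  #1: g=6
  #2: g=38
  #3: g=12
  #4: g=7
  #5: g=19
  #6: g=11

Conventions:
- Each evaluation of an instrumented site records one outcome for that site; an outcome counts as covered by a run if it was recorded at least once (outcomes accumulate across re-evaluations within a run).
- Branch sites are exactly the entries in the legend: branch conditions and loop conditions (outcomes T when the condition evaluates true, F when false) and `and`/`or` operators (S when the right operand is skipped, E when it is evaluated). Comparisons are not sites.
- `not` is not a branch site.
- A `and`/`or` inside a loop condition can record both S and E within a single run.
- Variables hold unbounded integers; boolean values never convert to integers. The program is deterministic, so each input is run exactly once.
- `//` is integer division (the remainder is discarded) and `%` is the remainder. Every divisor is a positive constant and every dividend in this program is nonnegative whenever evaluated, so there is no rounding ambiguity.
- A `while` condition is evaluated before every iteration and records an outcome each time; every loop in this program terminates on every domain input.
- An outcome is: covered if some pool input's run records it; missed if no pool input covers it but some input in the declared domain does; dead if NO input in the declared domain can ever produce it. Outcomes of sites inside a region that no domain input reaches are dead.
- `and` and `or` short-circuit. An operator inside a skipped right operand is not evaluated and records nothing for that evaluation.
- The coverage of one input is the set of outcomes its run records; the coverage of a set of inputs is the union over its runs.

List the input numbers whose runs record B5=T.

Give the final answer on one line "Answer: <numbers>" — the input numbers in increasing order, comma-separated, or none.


input #1 (g=6): records B5=T
input #2 (g=38): does not record B5=T
input #3 (g=12): records B5=T
input #4 (g=7): records B5=T
input #5 (g=19): records B5=T
input #6 (g=11): records B5=T
Answer: 1, 3, 4, 5, 6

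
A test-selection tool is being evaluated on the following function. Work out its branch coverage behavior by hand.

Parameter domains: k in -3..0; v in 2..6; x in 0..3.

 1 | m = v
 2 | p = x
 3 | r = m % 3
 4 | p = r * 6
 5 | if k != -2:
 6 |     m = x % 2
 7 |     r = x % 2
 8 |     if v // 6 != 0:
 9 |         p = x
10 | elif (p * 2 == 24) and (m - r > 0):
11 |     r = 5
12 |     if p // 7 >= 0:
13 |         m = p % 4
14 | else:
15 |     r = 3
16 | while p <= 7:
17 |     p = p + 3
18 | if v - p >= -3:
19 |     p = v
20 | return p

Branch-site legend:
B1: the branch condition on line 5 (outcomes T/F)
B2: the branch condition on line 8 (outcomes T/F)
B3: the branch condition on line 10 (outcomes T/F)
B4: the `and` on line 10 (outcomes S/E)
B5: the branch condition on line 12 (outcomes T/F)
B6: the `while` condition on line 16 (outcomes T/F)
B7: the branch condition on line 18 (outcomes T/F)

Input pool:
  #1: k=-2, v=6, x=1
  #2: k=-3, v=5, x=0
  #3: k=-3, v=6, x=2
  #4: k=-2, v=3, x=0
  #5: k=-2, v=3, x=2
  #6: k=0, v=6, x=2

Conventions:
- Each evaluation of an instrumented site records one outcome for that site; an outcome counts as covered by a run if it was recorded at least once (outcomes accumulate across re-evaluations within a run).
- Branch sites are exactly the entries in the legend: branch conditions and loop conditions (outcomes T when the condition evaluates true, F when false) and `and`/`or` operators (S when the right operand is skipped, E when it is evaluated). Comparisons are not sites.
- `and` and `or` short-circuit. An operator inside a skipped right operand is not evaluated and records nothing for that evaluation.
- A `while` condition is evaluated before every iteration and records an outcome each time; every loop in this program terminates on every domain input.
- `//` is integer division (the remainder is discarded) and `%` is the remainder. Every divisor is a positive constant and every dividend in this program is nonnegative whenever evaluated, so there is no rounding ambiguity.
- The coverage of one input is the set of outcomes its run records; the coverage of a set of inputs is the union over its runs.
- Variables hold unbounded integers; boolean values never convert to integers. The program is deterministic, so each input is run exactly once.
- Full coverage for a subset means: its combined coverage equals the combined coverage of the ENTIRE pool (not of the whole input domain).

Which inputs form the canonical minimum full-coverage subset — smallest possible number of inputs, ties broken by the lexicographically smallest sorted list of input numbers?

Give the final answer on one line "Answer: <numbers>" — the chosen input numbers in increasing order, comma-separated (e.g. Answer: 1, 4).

test 1 (k=-2, v=6, x=1) hits B1=F, B3=F, B4=S, B6=T, B6=F, B7=T
test 2 (k=-3, v=5, x=0) hits B1=T, B2=F, B6=F, B7=F
test 3 (k=-3, v=6, x=2) hits B1=T, B2=T, B6=T, B6=F, B7=T
test 4 (k=-2, v=3, x=0) hits B1=F, B3=F, B4=S, B6=T, B6=F, B7=F
test 5 (k=-2, v=3, x=2) hits B1=F, B3=F, B4=S, B6=T, B6=F, B7=F
test 6 (k=0, v=6, x=2) hits B1=T, B2=T, B6=T, B6=F, B7=T
the full pool covers 10 outcomes: B1=T, B1=F, B2=T, B2=F, B3=F, B4=S, B6=T, B6=F, B7=T, B7=F
no size-1 subset reaches all 10 outcomes (best union: 6/10)
no size-2 subset reaches all 10 outcomes (best union: 9/10)
the canonical winner is {1, 2, 3}: size 3, full 10-outcome coverage, earliest index list among size-3 covers

Answer: 1, 2, 3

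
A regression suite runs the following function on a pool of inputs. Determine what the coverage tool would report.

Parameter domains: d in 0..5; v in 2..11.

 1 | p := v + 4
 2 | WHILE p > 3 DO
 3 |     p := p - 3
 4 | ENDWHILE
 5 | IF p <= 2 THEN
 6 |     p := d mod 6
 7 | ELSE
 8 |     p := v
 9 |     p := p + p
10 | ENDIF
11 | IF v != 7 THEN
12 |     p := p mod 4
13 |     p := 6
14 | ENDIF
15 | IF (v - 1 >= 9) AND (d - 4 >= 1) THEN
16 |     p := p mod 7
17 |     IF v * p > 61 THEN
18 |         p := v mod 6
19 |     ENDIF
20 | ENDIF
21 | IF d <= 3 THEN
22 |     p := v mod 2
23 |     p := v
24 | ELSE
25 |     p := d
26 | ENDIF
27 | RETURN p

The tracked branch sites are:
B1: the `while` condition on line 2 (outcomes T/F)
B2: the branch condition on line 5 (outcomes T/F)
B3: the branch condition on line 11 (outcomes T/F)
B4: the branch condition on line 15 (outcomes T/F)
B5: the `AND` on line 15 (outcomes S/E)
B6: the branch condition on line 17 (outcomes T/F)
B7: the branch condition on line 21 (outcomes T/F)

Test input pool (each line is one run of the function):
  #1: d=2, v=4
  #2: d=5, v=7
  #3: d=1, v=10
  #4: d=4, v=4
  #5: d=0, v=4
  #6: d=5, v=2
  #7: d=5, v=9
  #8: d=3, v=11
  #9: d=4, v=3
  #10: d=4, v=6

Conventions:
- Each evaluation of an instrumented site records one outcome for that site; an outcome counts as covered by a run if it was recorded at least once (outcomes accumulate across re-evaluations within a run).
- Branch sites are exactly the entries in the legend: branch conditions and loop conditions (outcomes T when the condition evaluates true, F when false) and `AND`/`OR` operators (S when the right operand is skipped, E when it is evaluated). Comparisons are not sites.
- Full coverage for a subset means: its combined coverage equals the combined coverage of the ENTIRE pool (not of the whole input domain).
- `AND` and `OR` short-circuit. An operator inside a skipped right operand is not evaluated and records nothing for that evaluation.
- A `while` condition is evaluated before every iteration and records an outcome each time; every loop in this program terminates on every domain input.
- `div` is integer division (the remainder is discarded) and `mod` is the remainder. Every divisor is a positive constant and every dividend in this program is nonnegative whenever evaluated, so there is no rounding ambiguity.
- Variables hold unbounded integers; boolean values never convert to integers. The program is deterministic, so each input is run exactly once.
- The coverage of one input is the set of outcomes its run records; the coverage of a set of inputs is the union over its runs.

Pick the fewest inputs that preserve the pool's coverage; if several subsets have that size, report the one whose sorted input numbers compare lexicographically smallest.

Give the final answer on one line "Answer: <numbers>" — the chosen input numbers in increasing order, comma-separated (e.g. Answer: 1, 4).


input #1 (d=2, v=4): events B1->T, B1->T, B1->F, B2->T, B3->T, B5->S, B4->F, B7->T; covers B1=T, B1=F, B2=T, B3=T, B4=F, B5=S, B7=T
input #2 (d=5, v=7): events B1->T, B1->T, B1->T, B1->F, B2->T, B3->F, B5->S, B4->F, B7->F; covers B1=T, B1=F, B2=T, B3=F, B4=F, B5=S, B7=F
input #3 (d=1, v=10): events B1->T, B1->T, B1->T, B1->T, B1->F, B2->T, B3->T, B5->E, B4->F, B7->T; covers B1=T, B1=F, B2=T, B3=T, B4=F, B5=E, B7=T
input #4 (d=4, v=4): events B1->T, B1->T, B1->F, B2->T, B3->T, B5->S, B4->F, B7->F; covers B1=T, B1=F, B2=T, B3=T, B4=F, B5=S, B7=F
input #5 (d=0, v=4): events B1->T, B1->T, B1->F, B2->T, B3->T, B5->S, B4->F, B7->T; covers B1=T, B1=F, B2=T, B3=T, B4=F, B5=S, B7=T
input #6 (d=5, v=2): events B1->T, B1->F, B2->F, B3->T, B5->S, B4->F, B7->F; covers B1=T, B1=F, B2=F, B3=T, B4=F, B5=S, B7=F
input #7 (d=5, v=9): events B1->T, B1->T, B1->T, B1->T, B1->F, B2->T, B3->T, B5->S, B4->F, B7->F; covers B1=T, B1=F, B2=T, B3=T, B4=F, B5=S, B7=F
input #8 (d=3, v=11): events B1->T, B1->T, B1->T, B1->T, B1->F, B2->F, B3->T, B5->E, B4->F, B7->T; covers B1=T, B1=F, B2=F, B3=T, B4=F, B5=E, B7=T
input #9 (d=4, v=3): events B1->T, B1->T, B1->F, B2->T, B3->T, B5->S, B4->F, B7->F; covers B1=T, B1=F, B2=T, B3=T, B4=F, B5=S, B7=F
input #10 (d=4, v=6): events B1->T, B1->T, B1->T, B1->F, B2->T, B3->T, B5->S, B4->F, B7->F; covers B1=T, B1=F, B2=T, B3=T, B4=F, B5=S, B7=F
together the pool reaches 11 outcomes: B1=T, B1=F, B2=T, B2=F, B3=T, B3=F, B4=F, B5=S, B5=E, B7=T, B7=F
checked all size-1 subsets: none covers 11 outcomes (max 7/11)
size 2: inputs {2, 8} cover all 11 outcomes, and no lexicographically smaller subset of this size does
Answer: 2, 8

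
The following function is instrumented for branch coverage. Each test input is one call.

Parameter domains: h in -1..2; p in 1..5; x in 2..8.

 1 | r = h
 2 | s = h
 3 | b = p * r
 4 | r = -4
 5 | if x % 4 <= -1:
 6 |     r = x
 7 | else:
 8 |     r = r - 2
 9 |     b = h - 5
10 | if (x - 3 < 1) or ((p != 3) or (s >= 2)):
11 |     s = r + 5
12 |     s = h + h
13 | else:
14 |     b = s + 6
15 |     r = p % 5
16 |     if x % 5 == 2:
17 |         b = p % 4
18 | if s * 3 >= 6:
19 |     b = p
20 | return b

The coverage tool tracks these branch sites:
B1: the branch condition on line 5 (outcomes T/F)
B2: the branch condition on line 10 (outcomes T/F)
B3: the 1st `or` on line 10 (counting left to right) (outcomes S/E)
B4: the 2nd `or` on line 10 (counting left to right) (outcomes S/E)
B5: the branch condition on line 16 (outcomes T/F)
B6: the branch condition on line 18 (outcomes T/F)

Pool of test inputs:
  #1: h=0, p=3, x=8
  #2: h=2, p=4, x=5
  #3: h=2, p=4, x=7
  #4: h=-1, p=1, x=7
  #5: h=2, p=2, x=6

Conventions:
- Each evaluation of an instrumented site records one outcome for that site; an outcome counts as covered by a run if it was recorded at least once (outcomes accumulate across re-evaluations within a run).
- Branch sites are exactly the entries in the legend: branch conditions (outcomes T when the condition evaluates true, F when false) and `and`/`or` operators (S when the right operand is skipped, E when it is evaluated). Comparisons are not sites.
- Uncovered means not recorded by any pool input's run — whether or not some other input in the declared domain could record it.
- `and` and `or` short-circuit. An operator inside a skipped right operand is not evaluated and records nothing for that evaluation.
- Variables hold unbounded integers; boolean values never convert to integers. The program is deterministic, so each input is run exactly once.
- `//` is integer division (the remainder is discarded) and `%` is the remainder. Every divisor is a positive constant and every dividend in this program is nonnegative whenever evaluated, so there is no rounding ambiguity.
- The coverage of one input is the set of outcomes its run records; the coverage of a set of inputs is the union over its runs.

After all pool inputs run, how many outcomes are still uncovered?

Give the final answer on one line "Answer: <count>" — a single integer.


#1 (h=0, p=3, x=8) -> covered: B1=F, B2=F, B3=E, B4=E, B5=F, B6=F
#2 (h=2, p=4, x=5) -> covered: B1=F, B2=T, B3=E, B4=S, B6=T
#3 (h=2, p=4, x=7) -> covered: B1=F, B2=T, B3=E, B4=S, B6=T
#4 (h=-1, p=1, x=7) -> covered: B1=F, B2=T, B3=E, B4=S, B6=F
#5 (h=2, p=2, x=6) -> covered: B1=F, B2=T, B3=E, B4=S, B6=T
union over the pool: B1=F, B2=T, B2=F, B3=E, B4=S, B4=E, B5=F, B6=T, B6=F
uncovered (3 of 12): B1=T, B3=S, B5=T
Answer: 3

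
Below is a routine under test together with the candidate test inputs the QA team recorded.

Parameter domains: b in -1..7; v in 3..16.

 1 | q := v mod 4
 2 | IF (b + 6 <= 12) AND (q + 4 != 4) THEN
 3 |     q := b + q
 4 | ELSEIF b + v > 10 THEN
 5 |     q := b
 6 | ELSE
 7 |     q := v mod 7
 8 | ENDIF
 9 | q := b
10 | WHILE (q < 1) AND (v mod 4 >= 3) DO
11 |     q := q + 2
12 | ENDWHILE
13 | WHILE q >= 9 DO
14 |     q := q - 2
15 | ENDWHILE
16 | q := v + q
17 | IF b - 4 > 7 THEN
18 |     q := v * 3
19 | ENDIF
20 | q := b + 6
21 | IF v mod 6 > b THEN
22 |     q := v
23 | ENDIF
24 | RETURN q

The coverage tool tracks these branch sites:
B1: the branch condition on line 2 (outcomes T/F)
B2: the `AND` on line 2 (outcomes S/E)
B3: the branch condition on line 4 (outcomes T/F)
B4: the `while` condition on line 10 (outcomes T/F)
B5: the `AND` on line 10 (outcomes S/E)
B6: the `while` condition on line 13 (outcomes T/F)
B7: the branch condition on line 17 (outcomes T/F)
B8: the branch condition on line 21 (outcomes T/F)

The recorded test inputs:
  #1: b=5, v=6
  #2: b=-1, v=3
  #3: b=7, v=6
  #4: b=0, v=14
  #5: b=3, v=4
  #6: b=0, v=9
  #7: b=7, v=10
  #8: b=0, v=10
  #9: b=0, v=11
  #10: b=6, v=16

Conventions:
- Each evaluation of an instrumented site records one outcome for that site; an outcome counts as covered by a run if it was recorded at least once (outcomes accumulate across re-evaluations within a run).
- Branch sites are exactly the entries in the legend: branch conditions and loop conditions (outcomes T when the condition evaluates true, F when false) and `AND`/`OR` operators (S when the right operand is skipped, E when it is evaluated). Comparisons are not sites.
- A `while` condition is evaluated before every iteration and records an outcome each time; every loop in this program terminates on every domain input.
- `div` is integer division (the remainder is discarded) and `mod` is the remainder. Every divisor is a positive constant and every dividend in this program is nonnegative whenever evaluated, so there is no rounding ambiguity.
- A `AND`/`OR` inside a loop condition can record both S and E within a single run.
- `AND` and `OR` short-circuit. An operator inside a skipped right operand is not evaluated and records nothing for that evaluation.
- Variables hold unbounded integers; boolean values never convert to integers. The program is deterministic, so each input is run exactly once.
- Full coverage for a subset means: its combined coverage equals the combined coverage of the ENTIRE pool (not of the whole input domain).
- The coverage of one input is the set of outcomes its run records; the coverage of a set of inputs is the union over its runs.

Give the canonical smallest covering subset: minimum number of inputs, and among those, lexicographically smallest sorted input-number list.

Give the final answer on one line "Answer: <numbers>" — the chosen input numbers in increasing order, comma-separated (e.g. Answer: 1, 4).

run #1 (b=5, v=6) records B1=T, B2=E, B4=F, B5=S, B6=F, B7=F, B8=F
run #2 (b=-1, v=3) records B1=T, B2=E, B4=T, B4=F, B5=S, B5=E, B6=F, B7=F, B8=T
run #3 (b=7, v=6) records B1=F, B2=S, B3=T, B4=F, B5=S, B6=F, B7=F, B8=F
run #4 (b=0, v=14) records B1=T, B2=E, B4=F, B5=E, B6=F, B7=F, B8=T
run #5 (b=3, v=4) records B1=F, B2=E, B3=F, B4=F, B5=S, B6=F, B7=F, B8=T
run #6 (b=0, v=9) records B1=T, B2=E, B4=F, B5=E, B6=F, B7=F, B8=T
run #7 (b=7, v=10) records B1=F, B2=S, B3=T, B4=F, B5=S, B6=F, B7=F, B8=F
run #8 (b=0, v=10) records B1=T, B2=E, B4=F, B5=E, B6=F, B7=F, B8=T
run #9 (b=0, v=11) records B1=T, B2=E, B4=T, B4=F, B5=S, B5=E, B6=F, B7=F, B8=T
run #10 (b=6, v=16) records B1=F, B2=E, B3=T, B4=F, B5=S, B6=F, B7=F, B8=F
together the pool reaches 14 outcomes: B1=T, B1=F, B2=S, B2=E, B3=T, B3=F, B4=T, B4=F, B5=S, B5=E, B6=F, B7=F, B8=T, B8=F
every size-1 subset falls short of the 14 outcomes (best: 9/14)
every size-2 subset falls short of the 14 outcomes (best: 13/14)
at size 3, {2, 3, 5} reaches all 14 outcomes; every lexicographically earlier size-3 subset fails

Answer: 2, 3, 5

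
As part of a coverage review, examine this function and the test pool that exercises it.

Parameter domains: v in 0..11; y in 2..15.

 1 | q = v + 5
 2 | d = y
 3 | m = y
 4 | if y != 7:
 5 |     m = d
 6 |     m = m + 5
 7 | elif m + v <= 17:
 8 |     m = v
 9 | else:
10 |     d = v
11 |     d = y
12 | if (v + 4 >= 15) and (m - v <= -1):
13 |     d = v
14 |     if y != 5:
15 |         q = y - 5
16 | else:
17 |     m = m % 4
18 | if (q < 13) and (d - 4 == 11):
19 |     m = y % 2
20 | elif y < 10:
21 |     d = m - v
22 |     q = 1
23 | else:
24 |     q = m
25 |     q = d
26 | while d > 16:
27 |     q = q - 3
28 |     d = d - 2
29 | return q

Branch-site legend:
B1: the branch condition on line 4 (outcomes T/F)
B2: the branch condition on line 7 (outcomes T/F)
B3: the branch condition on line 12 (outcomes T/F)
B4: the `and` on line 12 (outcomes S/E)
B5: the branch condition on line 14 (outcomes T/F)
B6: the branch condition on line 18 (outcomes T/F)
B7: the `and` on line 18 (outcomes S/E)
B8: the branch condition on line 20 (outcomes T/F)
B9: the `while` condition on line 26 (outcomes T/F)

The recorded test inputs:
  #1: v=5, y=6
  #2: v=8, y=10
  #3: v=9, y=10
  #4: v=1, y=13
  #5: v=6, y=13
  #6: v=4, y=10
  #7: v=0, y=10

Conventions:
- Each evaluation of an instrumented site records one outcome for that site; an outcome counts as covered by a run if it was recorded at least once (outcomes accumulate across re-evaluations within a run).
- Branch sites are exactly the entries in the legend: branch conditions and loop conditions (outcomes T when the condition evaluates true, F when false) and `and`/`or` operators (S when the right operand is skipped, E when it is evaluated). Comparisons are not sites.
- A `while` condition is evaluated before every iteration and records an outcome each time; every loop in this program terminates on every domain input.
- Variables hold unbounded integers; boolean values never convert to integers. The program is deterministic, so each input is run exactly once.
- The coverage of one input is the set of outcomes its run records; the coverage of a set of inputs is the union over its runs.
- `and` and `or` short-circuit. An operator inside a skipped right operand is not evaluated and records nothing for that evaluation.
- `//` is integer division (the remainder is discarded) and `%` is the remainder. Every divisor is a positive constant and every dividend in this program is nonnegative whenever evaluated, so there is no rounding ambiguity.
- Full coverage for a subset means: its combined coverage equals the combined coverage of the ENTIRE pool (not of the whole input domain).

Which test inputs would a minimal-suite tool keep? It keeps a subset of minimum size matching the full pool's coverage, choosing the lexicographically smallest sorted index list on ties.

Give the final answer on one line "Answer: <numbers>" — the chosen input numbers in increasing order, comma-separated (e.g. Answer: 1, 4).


input #1, v=5, y=6: outcomes B1=T, B3=F, B4=S, B6=F, B7=E, B8=T, B9=F
input #2, v=8, y=10: outcomes B1=T, B3=F, B4=S, B6=F, B7=S, B8=F, B9=F
input #3, v=9, y=10: outcomes B1=T, B3=F, B4=S, B6=F, B7=S, B8=F, B9=F
input #4, v=1, y=13: outcomes B1=T, B3=F, B4=S, B6=F, B7=E, B8=F, B9=F
input #5, v=6, y=13: outcomes B1=T, B3=F, B4=S, B6=F, B7=E, B8=F, B9=F
input #6, v=4, y=10: outcomes B1=T, B3=F, B4=S, B6=F, B7=E, B8=F, B9=F
input #7, v=0, y=10: outcomes B1=T, B3=F, B4=S, B6=F, B7=E, B8=F, B9=F
the full pool covers 9 outcomes: B1=T, B3=F, B4=S, B6=F, B7=S, B7=E, B8=T, B8=F, B9=F
every size-1 subset falls short of the 9 outcomes (best: 7/9)
at size 2, {1, 2} reaches all 9 outcomes; every lexicographically earlier size-2 subset fails
Answer: 1, 2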